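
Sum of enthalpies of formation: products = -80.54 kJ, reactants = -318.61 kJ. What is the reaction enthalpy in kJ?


dH_rxn = sum(dH_f products) - sum(dH_f reactants)
dH_rxn = -80.54 - (-318.61)
dH_rxn = 238.07 kJ:

238.07 kJ


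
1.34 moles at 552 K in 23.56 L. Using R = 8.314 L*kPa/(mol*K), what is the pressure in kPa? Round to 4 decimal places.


PV = nRT, solve for P = nRT / V.
nRT = 1.34 * 8.314 * 552 = 6149.6995
P = 6149.6995 / 23.56
P = 261.02289898 kPa, rounded to 4 dp:

261.0229 kPa


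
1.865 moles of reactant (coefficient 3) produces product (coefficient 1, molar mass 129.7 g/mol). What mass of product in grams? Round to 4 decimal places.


Use the coefficient ratio to convert reactant moles to product moles, then multiply by the product's molar mass.
moles_P = moles_R * (coeff_P / coeff_R) = 1.865 * (1/3) = 0.621667
mass_P = moles_P * M_P = 0.621667 * 129.7
mass_P = 80.6302099 g, rounded to 4 dp:

80.6302 g


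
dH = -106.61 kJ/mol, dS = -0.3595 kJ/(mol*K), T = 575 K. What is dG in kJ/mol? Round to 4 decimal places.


Gibbs: dG = dH - T*dS (consistent units, dS already in kJ/(mol*K)).
T*dS = 575 * -0.3595 = -206.7125
dG = -106.61 - (-206.7125)
dG = 100.1025 kJ/mol, rounded to 4 dp:

100.1025 kJ/mol


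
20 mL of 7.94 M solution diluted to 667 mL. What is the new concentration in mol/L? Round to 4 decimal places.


Dilution: M1*V1 = M2*V2, solve for M2.
M2 = M1*V1 / V2
M2 = 7.94 * 20 / 667
M2 = 158.8 / 667
M2 = 0.23808096 mol/L, rounded to 4 dp:

0.2381 mol/L


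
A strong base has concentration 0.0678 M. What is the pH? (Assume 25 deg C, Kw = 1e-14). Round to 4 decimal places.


A strong base dissociates completely, so [OH-] equals the given concentration.
pOH = -log10([OH-]) = -log10(0.0678) = 1.16877
pH = 14 - pOH = 14 - 1.16877
pH = 12.83123, rounded to 4 dp:

12.8312


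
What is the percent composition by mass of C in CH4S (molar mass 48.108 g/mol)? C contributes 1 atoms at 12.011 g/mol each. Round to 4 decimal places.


pct = 100 * (n_elem * M_elem) / M_total
mass_contribution = 1 * 12.011 = 12.011 g/mol
pct = 100 * 12.011 / 48.108
pct = 24.9667415 %, rounded to 4 dp:

24.9667 %


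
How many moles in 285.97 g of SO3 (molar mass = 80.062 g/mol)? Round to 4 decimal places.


n = mass / M
n = 285.97 / 80.062
n = 3.57185681 mol, rounded to 4 dp:

3.5719 mol


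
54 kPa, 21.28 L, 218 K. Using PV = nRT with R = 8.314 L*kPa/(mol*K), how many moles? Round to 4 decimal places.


PV = nRT, solve for n = PV / (RT).
PV = 54 * 21.28 = 1149.12
RT = 8.314 * 218 = 1812.452
n = 1149.12 / 1812.452
n = 0.63401403 mol, rounded to 4 dp:

0.6340 mol


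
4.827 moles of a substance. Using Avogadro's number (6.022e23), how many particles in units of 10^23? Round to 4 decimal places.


N = n * NA, then divide by 1e23 for the requested units.
N / 1e23 = n * 6.022
N / 1e23 = 4.827 * 6.022
N / 1e23 = 29.068194, rounded to 4 dp:

29.0682


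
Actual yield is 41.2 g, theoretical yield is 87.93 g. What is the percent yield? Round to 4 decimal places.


% yield = 100 * actual / theoretical
% yield = 100 * 41.2 / 87.93
% yield = 46.8554532 %, rounded to 4 dp:

46.8555 %


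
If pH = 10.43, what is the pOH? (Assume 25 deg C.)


At 25 deg C, pH + pOH = 14.
pOH = 14 - pH = 14 - 10.43
pOH = 3.57:

3.57


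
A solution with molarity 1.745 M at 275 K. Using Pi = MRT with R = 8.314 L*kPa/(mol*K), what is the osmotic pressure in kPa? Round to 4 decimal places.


Osmotic pressure (van't Hoff): Pi = M*R*T.
RT = 8.314 * 275 = 2286.35
Pi = 1.745 * 2286.35
Pi = 3989.68075 kPa, rounded to 4 dp:

3989.6808 kPa


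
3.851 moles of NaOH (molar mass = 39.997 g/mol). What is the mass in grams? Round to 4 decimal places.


mass = n * M
mass = 3.851 * 39.997
mass = 154.028447 g, rounded to 4 dp:

154.0284 g


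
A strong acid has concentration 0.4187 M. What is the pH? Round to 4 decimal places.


A strong acid dissociates completely, so [H+] equals the given concentration.
pH = -log10([H+]) = -log10(0.4187)
pH = 0.37809704, rounded to 4 dp:

0.3781


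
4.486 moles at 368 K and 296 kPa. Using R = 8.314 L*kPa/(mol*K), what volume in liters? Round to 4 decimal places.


PV = nRT, solve for V = nRT / P.
nRT = 4.486 * 8.314 * 368 = 13725.1503
V = 13725.1503 / 296
V = 46.36875101 L, rounded to 4 dp:

46.3688 L


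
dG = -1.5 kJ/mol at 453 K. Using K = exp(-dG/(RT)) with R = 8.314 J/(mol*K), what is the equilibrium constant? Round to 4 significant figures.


dG is in kJ/mol; multiply by 1000 to match R in J/(mol*K).
RT = 8.314 * 453 = 3766.242 J/mol
exponent = -dG*1000 / (RT) = -(-1.5*1000) / 3766.242 = 0.39827499
K = exp(0.39827499)
K = 1.4892535, rounded to 4 significant figures:

1.489


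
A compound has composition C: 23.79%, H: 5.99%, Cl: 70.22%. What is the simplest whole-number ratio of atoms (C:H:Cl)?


Assume 100 g of compound, divide each mass% by atomic mass to get moles, then normalize by the smallest to get a raw atom ratio.
Moles per 100 g: C: 23.79/12.011 = 1.9807, H: 5.99/1.008 = 5.9425, Cl: 70.22/35.453 = 1.9807
Raw ratio (divide by min = 1.9807): C: 1.0, H: 3.0, Cl: 1.0
Multiply by 1 to clear fractions: C: 1.0 ~= 1, H: 3.0 ~= 3, Cl: 1.0 ~= 1
Reduce by GCD to get the simplest whole-number ratio:

1:3:1


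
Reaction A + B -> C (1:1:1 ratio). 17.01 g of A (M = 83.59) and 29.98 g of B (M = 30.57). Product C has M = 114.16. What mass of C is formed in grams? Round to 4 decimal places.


Find moles of each reactant; the smaller value is the limiting reagent in a 1:1:1 reaction, so moles_C equals moles of the limiter.
n_A = mass_A / M_A = 17.01 / 83.59 = 0.203493 mol
n_B = mass_B / M_B = 29.98 / 30.57 = 0.9807 mol
Limiting reagent: A (smaller), n_limiting = 0.203493 mol
mass_C = n_limiting * M_C = 0.203493 * 114.16
mass_C = 23.23076088 g, rounded to 4 dp:

23.2308 g


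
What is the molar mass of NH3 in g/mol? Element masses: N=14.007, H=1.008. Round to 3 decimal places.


M = sum(count * atomic_mass) over atoms.
M = 1*14.007 + 3*1.008
M = 14.007 + 3.024
M = 17.031 g/mol, rounded to 3 dp:

17.031 g/mol


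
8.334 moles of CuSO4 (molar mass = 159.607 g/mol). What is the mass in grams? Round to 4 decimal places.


mass = n * M
mass = 8.334 * 159.607
mass = 1330.164738 g, rounded to 4 dp:

1330.1647 g


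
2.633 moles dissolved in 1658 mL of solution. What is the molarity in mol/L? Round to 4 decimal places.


Convert volume to liters: V_L = V_mL / 1000.
V_L = 1658 / 1000 = 1.658 L
M = n / V_L = 2.633 / 1.658
M = 1.5880579 mol/L, rounded to 4 dp:

1.5881 mol/L


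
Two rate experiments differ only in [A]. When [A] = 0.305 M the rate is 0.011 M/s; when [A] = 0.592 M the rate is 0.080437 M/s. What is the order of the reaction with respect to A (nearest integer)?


Rate is proportional to [A]^n, so rate2/rate1 = ([A]2/[A]1)^n. Take logs to solve for n.
rate2/rate1 = 0.080437 / 0.011 = 7.3125
[A]2/[A]1 = 0.592 / 0.305 = 1.941
n = ln(7.3125) / ln(1.941) = 3.0
Nearest integer order:

3


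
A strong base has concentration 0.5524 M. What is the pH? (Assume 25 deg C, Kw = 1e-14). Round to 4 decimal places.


A strong base dissociates completely, so [OH-] equals the given concentration.
pOH = -log10([OH-]) = -log10(0.5524) = 0.257746
pH = 14 - pOH = 14 - 0.257746
pH = 13.742254, rounded to 4 dp:

13.7423


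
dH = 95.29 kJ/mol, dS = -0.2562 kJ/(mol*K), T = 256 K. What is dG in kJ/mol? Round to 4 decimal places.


Gibbs: dG = dH - T*dS (consistent units, dS already in kJ/(mol*K)).
T*dS = 256 * -0.2562 = -65.5872
dG = 95.29 - (-65.5872)
dG = 160.8772 kJ/mol, rounded to 4 dp:

160.8772 kJ/mol


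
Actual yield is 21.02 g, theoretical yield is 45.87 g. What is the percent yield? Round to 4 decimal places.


% yield = 100 * actual / theoretical
% yield = 100 * 21.02 / 45.87
% yield = 45.82515806 %, rounded to 4 dp:

45.8252 %


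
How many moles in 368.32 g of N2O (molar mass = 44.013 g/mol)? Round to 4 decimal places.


n = mass / M
n = 368.32 / 44.013
n = 8.3684366 mol, rounded to 4 dp:

8.3684 mol


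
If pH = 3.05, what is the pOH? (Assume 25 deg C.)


At 25 deg C, pH + pOH = 14.
pOH = 14 - pH = 14 - 3.05
pOH = 10.95:

10.95


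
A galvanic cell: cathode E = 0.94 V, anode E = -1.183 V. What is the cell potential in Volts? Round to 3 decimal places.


Standard cell potential: E_cell = E_cathode - E_anode.
E_cell = 0.94 - (-1.183)
E_cell = 2.123 V, rounded to 3 dp:

2.123 V


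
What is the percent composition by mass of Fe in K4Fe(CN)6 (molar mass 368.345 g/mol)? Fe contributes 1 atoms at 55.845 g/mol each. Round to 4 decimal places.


pct = 100 * (n_elem * M_elem) / M_total
mass_contribution = 1 * 55.845 = 55.845 g/mol
pct = 100 * 55.845 / 368.345
pct = 15.16105825 %, rounded to 4 dp:

15.1611 %


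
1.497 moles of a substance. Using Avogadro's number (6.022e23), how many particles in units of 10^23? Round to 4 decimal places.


N = n * NA, then divide by 1e23 for the requested units.
N / 1e23 = n * 6.022
N / 1e23 = 1.497 * 6.022
N / 1e23 = 9.014934, rounded to 4 dp:

9.0149


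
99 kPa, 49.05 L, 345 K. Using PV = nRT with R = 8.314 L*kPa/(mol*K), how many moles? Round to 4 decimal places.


PV = nRT, solve for n = PV / (RT).
PV = 99 * 49.05 = 4855.95
RT = 8.314 * 345 = 2868.33
n = 4855.95 / 2868.33
n = 1.69295374 mol, rounded to 4 dp:

1.6930 mol


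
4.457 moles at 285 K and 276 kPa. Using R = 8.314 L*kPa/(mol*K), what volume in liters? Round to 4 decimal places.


PV = nRT, solve for V = nRT / P.
nRT = 4.457 * 8.314 * 285 = 10560.8169
V = 10560.8169 / 276
V = 38.26382935 L, rounded to 4 dp:

38.2638 L


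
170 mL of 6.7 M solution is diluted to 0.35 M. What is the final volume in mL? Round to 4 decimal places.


Dilution: M1*V1 = M2*V2, solve for V2.
V2 = M1*V1 / M2
V2 = 6.7 * 170 / 0.35
V2 = 1139.0 / 0.35
V2 = 3254.28571429 mL, rounded to 4 dp:

3254.2857 mL


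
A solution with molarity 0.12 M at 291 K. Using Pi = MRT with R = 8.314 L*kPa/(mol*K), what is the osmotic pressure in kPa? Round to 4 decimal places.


Osmotic pressure (van't Hoff): Pi = M*R*T.
RT = 8.314 * 291 = 2419.374
Pi = 0.12 * 2419.374
Pi = 290.32488 kPa, rounded to 4 dp:

290.3249 kPa


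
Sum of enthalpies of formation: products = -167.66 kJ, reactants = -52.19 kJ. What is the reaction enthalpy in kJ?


dH_rxn = sum(dH_f products) - sum(dH_f reactants)
dH_rxn = -167.66 - (-52.19)
dH_rxn = -115.47 kJ:

-115.47 kJ


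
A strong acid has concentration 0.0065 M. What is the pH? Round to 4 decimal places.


A strong acid dissociates completely, so [H+] equals the given concentration.
pH = -log10([H+]) = -log10(0.0065)
pH = 2.18708664, rounded to 4 dp:

2.1871


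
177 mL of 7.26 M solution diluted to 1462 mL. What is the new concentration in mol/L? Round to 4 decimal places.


Dilution: M1*V1 = M2*V2, solve for M2.
M2 = M1*V1 / V2
M2 = 7.26 * 177 / 1462
M2 = 1285.02 / 1462
M2 = 0.87894665 mol/L, rounded to 4 dp:

0.8789 mol/L


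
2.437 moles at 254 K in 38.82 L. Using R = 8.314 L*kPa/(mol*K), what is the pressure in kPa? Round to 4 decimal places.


PV = nRT, solve for P = nRT / V.
nRT = 2.437 * 8.314 * 254 = 5146.3494
P = 5146.3494 / 38.82
P = 132.56953632 kPa, rounded to 4 dp:

132.5695 kPa


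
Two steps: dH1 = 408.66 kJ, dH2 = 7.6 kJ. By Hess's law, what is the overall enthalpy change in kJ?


Hess's law: enthalpy is a state function, so add the step enthalpies.
dH_total = dH1 + dH2 = 408.66 + (7.6)
dH_total = 416.26 kJ:

416.26 kJ


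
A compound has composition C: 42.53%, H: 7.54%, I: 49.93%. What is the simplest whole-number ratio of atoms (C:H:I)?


Assume 100 g of compound, divide each mass% by atomic mass to get moles, then normalize by the smallest to get a raw atom ratio.
Moles per 100 g: C: 42.53/12.011 = 3.5409, H: 7.54/1.008 = 7.4802, I: 49.93/126.904 = 0.3934
Raw ratio (divide by min = 0.3934): C: 9.0, H: 19.012, I: 1.0
Multiply by 1 to clear fractions: C: 9.0 ~= 9, H: 19.012 ~= 19, I: 1.0 ~= 1
Reduce by GCD to get the simplest whole-number ratio:

9:19:1


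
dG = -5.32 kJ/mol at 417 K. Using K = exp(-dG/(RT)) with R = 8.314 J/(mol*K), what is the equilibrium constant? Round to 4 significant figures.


dG is in kJ/mol; multiply by 1000 to match R in J/(mol*K).
RT = 8.314 * 417 = 3466.938 J/mol
exponent = -dG*1000 / (RT) = -(-5.32*1000) / 3466.938 = 1.53449528
K = exp(1.53449528)
K = 4.6389836, rounded to 4 significant figures:

4.639


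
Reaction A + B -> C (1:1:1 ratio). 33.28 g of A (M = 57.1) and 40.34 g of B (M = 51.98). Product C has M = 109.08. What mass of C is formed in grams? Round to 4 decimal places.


Find moles of each reactant; the smaller value is the limiting reagent in a 1:1:1 reaction, so moles_C equals moles of the limiter.
n_A = mass_A / M_A = 33.28 / 57.1 = 0.582837 mol
n_B = mass_B / M_B = 40.34 / 51.98 = 0.776068 mol
Limiting reagent: A (smaller), n_limiting = 0.582837 mol
mass_C = n_limiting * M_C = 0.582837 * 109.08
mass_C = 63.57585996 g, rounded to 4 dp:

63.5759 g


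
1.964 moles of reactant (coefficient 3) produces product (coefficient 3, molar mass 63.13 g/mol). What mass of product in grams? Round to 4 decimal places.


Use the coefficient ratio to convert reactant moles to product moles, then multiply by the product's molar mass.
moles_P = moles_R * (coeff_P / coeff_R) = 1.964 * (3/3) = 1.964
mass_P = moles_P * M_P = 1.964 * 63.13
mass_P = 123.98732 g, rounded to 4 dp:

123.9873 g


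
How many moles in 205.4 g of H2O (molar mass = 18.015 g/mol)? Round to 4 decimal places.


n = mass / M
n = 205.4 / 18.015
n = 11.40160977 mol, rounded to 4 dp:

11.4016 mol


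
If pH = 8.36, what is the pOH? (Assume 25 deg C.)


At 25 deg C, pH + pOH = 14.
pOH = 14 - pH = 14 - 8.36
pOH = 5.64:

5.64


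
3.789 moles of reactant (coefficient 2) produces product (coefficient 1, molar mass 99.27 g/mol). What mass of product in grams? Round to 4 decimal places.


Use the coefficient ratio to convert reactant moles to product moles, then multiply by the product's molar mass.
moles_P = moles_R * (coeff_P / coeff_R) = 3.789 * (1/2) = 1.8945
mass_P = moles_P * M_P = 1.8945 * 99.27
mass_P = 188.067015 g, rounded to 4 dp:

188.0670 g


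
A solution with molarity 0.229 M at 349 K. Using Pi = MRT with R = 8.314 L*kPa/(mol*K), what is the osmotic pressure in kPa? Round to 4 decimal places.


Osmotic pressure (van't Hoff): Pi = M*R*T.
RT = 8.314 * 349 = 2901.586
Pi = 0.229 * 2901.586
Pi = 664.463194 kPa, rounded to 4 dp:

664.4632 kPa


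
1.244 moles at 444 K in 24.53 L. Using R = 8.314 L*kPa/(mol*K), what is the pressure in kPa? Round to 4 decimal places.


PV = nRT, solve for P = nRT / V.
nRT = 1.244 * 8.314 * 444 = 4592.1215
P = 4592.1215 / 24.53
P = 187.20430086 kPa, rounded to 4 dp:

187.2043 kPa


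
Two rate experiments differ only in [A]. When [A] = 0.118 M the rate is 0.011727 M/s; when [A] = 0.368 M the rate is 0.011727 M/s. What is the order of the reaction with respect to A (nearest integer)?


Rate is proportional to [A]^n, so rate2/rate1 = ([A]2/[A]1)^n. Take logs to solve for n.
rate2/rate1 = 0.011727 / 0.011727 = 1.0
[A]2/[A]1 = 0.368 / 0.118 = 3.1186
n = ln(1.0) / ln(3.1186) = 0.0
Nearest integer order:

0


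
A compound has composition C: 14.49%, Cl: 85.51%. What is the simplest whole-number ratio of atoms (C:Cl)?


Assume 100 g of compound, divide each mass% by atomic mass to get moles, then normalize by the smallest to get a raw atom ratio.
Moles per 100 g: C: 14.49/12.011 = 1.2064, Cl: 85.51/35.453 = 2.4119
Raw ratio (divide by min = 1.2064): C: 1.0, Cl: 1.999
Multiply by 1 to clear fractions: C: 1.0 ~= 1, Cl: 1.999 ~= 2
Reduce by GCD to get the simplest whole-number ratio:

1:2


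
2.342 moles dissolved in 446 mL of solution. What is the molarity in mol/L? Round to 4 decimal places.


Convert volume to liters: V_L = V_mL / 1000.
V_L = 446 / 1000 = 0.446 L
M = n / V_L = 2.342 / 0.446
M = 5.25112108 mol/L, rounded to 4 dp:

5.2511 mol/L


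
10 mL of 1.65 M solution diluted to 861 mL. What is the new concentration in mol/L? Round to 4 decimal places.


Dilution: M1*V1 = M2*V2, solve for M2.
M2 = M1*V1 / V2
M2 = 1.65 * 10 / 861
M2 = 16.5 / 861
M2 = 0.01916376 mol/L, rounded to 4 dp:

0.0192 mol/L


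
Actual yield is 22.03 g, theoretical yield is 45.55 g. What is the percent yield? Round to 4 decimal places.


% yield = 100 * actual / theoretical
% yield = 100 * 22.03 / 45.55
% yield = 48.36443469 %, rounded to 4 dp:

48.3644 %


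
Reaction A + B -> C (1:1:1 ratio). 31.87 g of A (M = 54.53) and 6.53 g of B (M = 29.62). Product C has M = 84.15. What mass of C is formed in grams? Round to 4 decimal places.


Find moles of each reactant; the smaller value is the limiting reagent in a 1:1:1 reaction, so moles_C equals moles of the limiter.
n_A = mass_A / M_A = 31.87 / 54.53 = 0.584449 mol
n_B = mass_B / M_B = 6.53 / 29.62 = 0.220459 mol
Limiting reagent: B (smaller), n_limiting = 0.220459 mol
mass_C = n_limiting * M_C = 0.220459 * 84.15
mass_C = 18.55162485 g, rounded to 4 dp:

18.5516 g


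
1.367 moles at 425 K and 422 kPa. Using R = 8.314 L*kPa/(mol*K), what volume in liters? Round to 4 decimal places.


PV = nRT, solve for V = nRT / P.
nRT = 1.367 * 8.314 * 425 = 4830.2261
V = 4830.2261 / 422
V = 11.44603341 L, rounded to 4 dp:

11.4460 L


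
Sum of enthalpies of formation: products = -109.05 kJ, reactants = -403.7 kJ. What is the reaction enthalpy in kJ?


dH_rxn = sum(dH_f products) - sum(dH_f reactants)
dH_rxn = -109.05 - (-403.7)
dH_rxn = 294.65 kJ:

294.65 kJ


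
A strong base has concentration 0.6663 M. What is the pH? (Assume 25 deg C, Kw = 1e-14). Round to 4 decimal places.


A strong base dissociates completely, so [OH-] equals the given concentration.
pOH = -log10([OH-]) = -log10(0.6663) = 0.17633
pH = 14 - pOH = 14 - 0.17633
pH = 13.82367, rounded to 4 dp:

13.8237


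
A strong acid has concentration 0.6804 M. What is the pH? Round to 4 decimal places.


A strong acid dissociates completely, so [H+] equals the given concentration.
pH = -log10([H+]) = -log10(0.6804)
pH = 0.1672357, rounded to 4 dp:

0.1672


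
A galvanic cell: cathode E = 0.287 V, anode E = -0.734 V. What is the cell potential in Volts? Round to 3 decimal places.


Standard cell potential: E_cell = E_cathode - E_anode.
E_cell = 0.287 - (-0.734)
E_cell = 1.021 V, rounded to 3 dp:

1.021 V


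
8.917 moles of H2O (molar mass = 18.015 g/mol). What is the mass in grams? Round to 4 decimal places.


mass = n * M
mass = 8.917 * 18.015
mass = 160.639755 g, rounded to 4 dp:

160.6398 g


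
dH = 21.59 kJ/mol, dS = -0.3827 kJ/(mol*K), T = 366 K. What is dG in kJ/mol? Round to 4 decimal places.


Gibbs: dG = dH - T*dS (consistent units, dS already in kJ/(mol*K)).
T*dS = 366 * -0.3827 = -140.0682
dG = 21.59 - (-140.0682)
dG = 161.6582 kJ/mol, rounded to 4 dp:

161.6582 kJ/mol


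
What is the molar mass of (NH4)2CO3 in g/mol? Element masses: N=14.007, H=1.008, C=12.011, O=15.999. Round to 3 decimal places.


M = sum(count * atomic_mass) over atoms.
M = 2*14.007 + 8*1.008 + 1*12.011 + 3*15.999
M = 28.014 + 8.064 + 12.011 + 47.997
M = 96.086 g/mol, rounded to 3 dp:

96.086 g/mol


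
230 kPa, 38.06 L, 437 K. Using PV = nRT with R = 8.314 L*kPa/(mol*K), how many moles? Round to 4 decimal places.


PV = nRT, solve for n = PV / (RT).
PV = 230 * 38.06 = 8753.8
RT = 8.314 * 437 = 3633.218
n = 8753.8 / 3633.218
n = 2.40937923 mol, rounded to 4 dp:

2.4094 mol


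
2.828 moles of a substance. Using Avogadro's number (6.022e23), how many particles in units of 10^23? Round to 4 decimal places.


N = n * NA, then divide by 1e23 for the requested units.
N / 1e23 = n * 6.022
N / 1e23 = 2.828 * 6.022
N / 1e23 = 17.030216, rounded to 4 dp:

17.0302


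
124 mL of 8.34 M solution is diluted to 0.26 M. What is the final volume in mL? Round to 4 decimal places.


Dilution: M1*V1 = M2*V2, solve for V2.
V2 = M1*V1 / M2
V2 = 8.34 * 124 / 0.26
V2 = 1034.16 / 0.26
V2 = 3977.53846154 mL, rounded to 4 dp:

3977.5385 mL


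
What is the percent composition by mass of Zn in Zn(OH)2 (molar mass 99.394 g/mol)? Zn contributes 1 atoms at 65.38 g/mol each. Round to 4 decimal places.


pct = 100 * (n_elem * M_elem) / M_total
mass_contribution = 1 * 65.38 = 65.38 g/mol
pct = 100 * 65.38 / 99.394
pct = 65.77861843 %, rounded to 4 dp:

65.7786 %


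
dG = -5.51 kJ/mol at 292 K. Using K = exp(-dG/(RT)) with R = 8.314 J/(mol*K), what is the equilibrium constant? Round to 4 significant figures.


dG is in kJ/mol; multiply by 1000 to match R in J/(mol*K).
RT = 8.314 * 292 = 2427.688 J/mol
exponent = -dG*1000 / (RT) = -(-5.51*1000) / 2427.688 = 2.26964915
K = exp(2.26964915)
K = 9.6760054, rounded to 4 significant figures:

9.676


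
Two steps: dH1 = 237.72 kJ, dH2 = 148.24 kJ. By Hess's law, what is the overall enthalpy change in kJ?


Hess's law: enthalpy is a state function, so add the step enthalpies.
dH_total = dH1 + dH2 = 237.72 + (148.24)
dH_total = 385.96 kJ:

385.96 kJ


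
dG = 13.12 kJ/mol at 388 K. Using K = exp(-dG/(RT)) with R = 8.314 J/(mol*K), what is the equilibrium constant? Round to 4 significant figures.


dG is in kJ/mol; multiply by 1000 to match R in J/(mol*K).
RT = 8.314 * 388 = 3225.832 J/mol
exponent = -dG*1000 / (RT) = -(13.12*1000) / 3225.832 = -4.06716779
K = exp(-4.06716779)
K = 0.017125824, rounded to 4 significant figures:

0.01713


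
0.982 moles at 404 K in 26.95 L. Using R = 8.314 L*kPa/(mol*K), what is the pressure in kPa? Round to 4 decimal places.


PV = nRT, solve for P = nRT / V.
nRT = 0.982 * 8.314 * 404 = 3298.3966
P = 3298.3966 / 26.95
P = 122.38948423 kPa, rounded to 4 dp:

122.3895 kPa


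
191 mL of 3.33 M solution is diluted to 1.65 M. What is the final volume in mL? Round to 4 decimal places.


Dilution: M1*V1 = M2*V2, solve for V2.
V2 = M1*V1 / M2
V2 = 3.33 * 191 / 1.65
V2 = 636.03 / 1.65
V2 = 385.47272727 mL, rounded to 4 dp:

385.4727 mL


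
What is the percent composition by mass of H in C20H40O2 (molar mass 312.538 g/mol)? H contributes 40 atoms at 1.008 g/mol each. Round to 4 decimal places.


pct = 100 * (n_elem * M_elem) / M_total
mass_contribution = 40 * 1.008 = 40.32 g/mol
pct = 100 * 40.32 / 312.538
pct = 12.90083126 %, rounded to 4 dp:

12.9008 %


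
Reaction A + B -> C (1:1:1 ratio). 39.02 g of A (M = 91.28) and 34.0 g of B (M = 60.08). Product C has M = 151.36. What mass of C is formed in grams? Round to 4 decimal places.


Find moles of each reactant; the smaller value is the limiting reagent in a 1:1:1 reaction, so moles_C equals moles of the limiter.
n_A = mass_A / M_A = 39.02 / 91.28 = 0.427476 mol
n_B = mass_B / M_B = 34.0 / 60.08 = 0.565912 mol
Limiting reagent: A (smaller), n_limiting = 0.427476 mol
mass_C = n_limiting * M_C = 0.427476 * 151.36
mass_C = 64.70276736 g, rounded to 4 dp:

64.7028 g


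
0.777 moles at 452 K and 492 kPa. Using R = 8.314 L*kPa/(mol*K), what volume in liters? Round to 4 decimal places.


PV = nRT, solve for V = nRT / P.
nRT = 0.777 * 8.314 * 452 = 2919.9101
V = 2919.9101 / 492
V = 5.93477663 L, rounded to 4 dp:

5.9348 L


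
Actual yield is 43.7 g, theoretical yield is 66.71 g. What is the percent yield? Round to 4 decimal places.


% yield = 100 * actual / theoretical
% yield = 100 * 43.7 / 66.71
% yield = 65.50742018 %, rounded to 4 dp:

65.5074 %


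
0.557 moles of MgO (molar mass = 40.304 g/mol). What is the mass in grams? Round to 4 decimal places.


mass = n * M
mass = 0.557 * 40.304
mass = 22.449328 g, rounded to 4 dp:

22.4493 g


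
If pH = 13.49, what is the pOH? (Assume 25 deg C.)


At 25 deg C, pH + pOH = 14.
pOH = 14 - pH = 14 - 13.49
pOH = 0.51:

0.51


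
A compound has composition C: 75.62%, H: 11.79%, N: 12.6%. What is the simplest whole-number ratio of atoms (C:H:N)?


Assume 100 g of compound, divide each mass% by atomic mass to get moles, then normalize by the smallest to get a raw atom ratio.
Moles per 100 g: C: 75.62/12.011 = 6.2959, H: 11.79/1.008 = 11.6964, N: 12.6/14.007 = 0.8996
Raw ratio (divide by min = 0.8996): C: 6.999, H: 13.003, N: 1.0
Multiply by 1 to clear fractions: C: 6.999 ~= 7, H: 13.003 ~= 13, N: 1.0 ~= 1
Reduce by GCD to get the simplest whole-number ratio:

7:13:1


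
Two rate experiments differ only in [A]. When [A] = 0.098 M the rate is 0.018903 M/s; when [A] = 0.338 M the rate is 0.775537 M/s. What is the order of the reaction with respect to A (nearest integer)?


Rate is proportional to [A]^n, so rate2/rate1 = ([A]2/[A]1)^n. Take logs to solve for n.
rate2/rate1 = 0.775537 / 0.018903 = 41.0272
[A]2/[A]1 = 0.338 / 0.098 = 3.449
n = ln(41.0272) / ln(3.449) = 3.0
Nearest integer order:

3


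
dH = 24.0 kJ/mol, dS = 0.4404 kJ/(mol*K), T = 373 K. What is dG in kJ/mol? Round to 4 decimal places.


Gibbs: dG = dH - T*dS (consistent units, dS already in kJ/(mol*K)).
T*dS = 373 * 0.4404 = 164.2692
dG = 24.0 - (164.2692)
dG = -140.2692 kJ/mol, rounded to 4 dp:

-140.2692 kJ/mol


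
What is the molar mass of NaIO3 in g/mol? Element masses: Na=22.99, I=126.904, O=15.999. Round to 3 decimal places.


M = sum(count * atomic_mass) over atoms.
M = 1*22.99 + 1*126.904 + 3*15.999
M = 22.99 + 126.904 + 47.997
M = 197.891 g/mol, rounded to 3 dp:

197.891 g/mol


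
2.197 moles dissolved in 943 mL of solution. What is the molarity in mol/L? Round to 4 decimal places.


Convert volume to liters: V_L = V_mL / 1000.
V_L = 943 / 1000 = 0.943 L
M = n / V_L = 2.197 / 0.943
M = 2.32979852 mol/L, rounded to 4 dp:

2.3298 mol/L


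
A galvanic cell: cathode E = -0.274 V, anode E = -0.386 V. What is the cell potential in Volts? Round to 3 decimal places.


Standard cell potential: E_cell = E_cathode - E_anode.
E_cell = -0.274 - (-0.386)
E_cell = 0.112 V, rounded to 3 dp:

0.112 V


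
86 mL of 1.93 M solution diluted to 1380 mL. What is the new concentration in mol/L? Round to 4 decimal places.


Dilution: M1*V1 = M2*V2, solve for M2.
M2 = M1*V1 / V2
M2 = 1.93 * 86 / 1380
M2 = 165.98 / 1380
M2 = 0.12027536 mol/L, rounded to 4 dp:

0.1203 mol/L


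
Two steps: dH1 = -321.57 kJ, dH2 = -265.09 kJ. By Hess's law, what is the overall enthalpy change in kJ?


Hess's law: enthalpy is a state function, so add the step enthalpies.
dH_total = dH1 + dH2 = -321.57 + (-265.09)
dH_total = -586.66 kJ:

-586.66 kJ


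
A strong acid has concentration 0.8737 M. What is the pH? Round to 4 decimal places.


A strong acid dissociates completely, so [H+] equals the given concentration.
pH = -log10([H+]) = -log10(0.8737)
pH = 0.05863766, rounded to 4 dp:

0.0586


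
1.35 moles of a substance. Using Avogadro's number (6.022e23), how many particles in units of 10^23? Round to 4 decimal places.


N = n * NA, then divide by 1e23 for the requested units.
N / 1e23 = n * 6.022
N / 1e23 = 1.35 * 6.022
N / 1e23 = 8.1297, rounded to 4 dp:

8.1297


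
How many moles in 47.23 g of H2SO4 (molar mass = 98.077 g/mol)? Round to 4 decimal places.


n = mass / M
n = 47.23 / 98.077
n = 0.48156041 mol, rounded to 4 dp:

0.4816 mol


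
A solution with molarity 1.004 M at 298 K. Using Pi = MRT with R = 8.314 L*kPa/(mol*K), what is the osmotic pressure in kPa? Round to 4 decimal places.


Osmotic pressure (van't Hoff): Pi = M*R*T.
RT = 8.314 * 298 = 2477.572
Pi = 1.004 * 2477.572
Pi = 2487.482288 kPa, rounded to 4 dp:

2487.4823 kPa


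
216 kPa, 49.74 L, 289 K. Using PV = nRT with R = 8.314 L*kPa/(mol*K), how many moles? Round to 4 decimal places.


PV = nRT, solve for n = PV / (RT).
PV = 216 * 49.74 = 10743.84
RT = 8.314 * 289 = 2402.746
n = 10743.84 / 2402.746
n = 4.47148388 mol, rounded to 4 dp:

4.4715 mol


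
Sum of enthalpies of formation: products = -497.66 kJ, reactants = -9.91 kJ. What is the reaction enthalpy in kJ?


dH_rxn = sum(dH_f products) - sum(dH_f reactants)
dH_rxn = -497.66 - (-9.91)
dH_rxn = -487.75 kJ:

-487.75 kJ


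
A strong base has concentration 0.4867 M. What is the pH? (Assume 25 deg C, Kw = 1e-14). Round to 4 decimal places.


A strong base dissociates completely, so [OH-] equals the given concentration.
pOH = -log10([OH-]) = -log10(0.4867) = 0.312739
pH = 14 - pOH = 14 - 0.312739
pH = 13.687261, rounded to 4 dp:

13.6873


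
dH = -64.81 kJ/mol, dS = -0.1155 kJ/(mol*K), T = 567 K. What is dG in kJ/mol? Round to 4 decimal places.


Gibbs: dG = dH - T*dS (consistent units, dS already in kJ/(mol*K)).
T*dS = 567 * -0.1155 = -65.4885
dG = -64.81 - (-65.4885)
dG = 0.6785 kJ/mol, rounded to 4 dp:

0.6785 kJ/mol


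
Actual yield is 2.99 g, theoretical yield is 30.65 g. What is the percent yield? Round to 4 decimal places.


% yield = 100 * actual / theoretical
% yield = 100 * 2.99 / 30.65
% yield = 9.75530179 %, rounded to 4 dp:

9.7553 %


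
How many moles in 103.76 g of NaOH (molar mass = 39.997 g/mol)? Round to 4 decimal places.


n = mass / M
n = 103.76 / 39.997
n = 2.59419456 mol, rounded to 4 dp:

2.5942 mol


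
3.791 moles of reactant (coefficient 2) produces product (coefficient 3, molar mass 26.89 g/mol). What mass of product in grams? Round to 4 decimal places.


Use the coefficient ratio to convert reactant moles to product moles, then multiply by the product's molar mass.
moles_P = moles_R * (coeff_P / coeff_R) = 3.791 * (3/2) = 5.6865
mass_P = moles_P * M_P = 5.6865 * 26.89
mass_P = 152.909985 g, rounded to 4 dp:

152.9100 g


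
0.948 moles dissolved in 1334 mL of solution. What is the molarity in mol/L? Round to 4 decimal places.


Convert volume to liters: V_L = V_mL / 1000.
V_L = 1334 / 1000 = 1.334 L
M = n / V_L = 0.948 / 1.334
M = 0.71064468 mol/L, rounded to 4 dp:

0.7106 mol/L


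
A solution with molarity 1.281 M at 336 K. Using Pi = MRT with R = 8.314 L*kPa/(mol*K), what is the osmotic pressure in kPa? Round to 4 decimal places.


Osmotic pressure (van't Hoff): Pi = M*R*T.
RT = 8.314 * 336 = 2793.504
Pi = 1.281 * 2793.504
Pi = 3578.478624 kPa, rounded to 4 dp:

3578.4786 kPa


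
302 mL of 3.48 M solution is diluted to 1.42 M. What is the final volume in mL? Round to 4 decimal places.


Dilution: M1*V1 = M2*V2, solve for V2.
V2 = M1*V1 / M2
V2 = 3.48 * 302 / 1.42
V2 = 1050.96 / 1.42
V2 = 740.11267606 mL, rounded to 4 dp:

740.1127 mL


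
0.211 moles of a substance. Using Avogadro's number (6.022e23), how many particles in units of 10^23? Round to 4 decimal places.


N = n * NA, then divide by 1e23 for the requested units.
N / 1e23 = n * 6.022
N / 1e23 = 0.211 * 6.022
N / 1e23 = 1.270642, rounded to 4 dp:

1.2706


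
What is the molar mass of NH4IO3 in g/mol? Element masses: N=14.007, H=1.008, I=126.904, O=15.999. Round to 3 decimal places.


M = sum(count * atomic_mass) over atoms.
M = 1*14.007 + 4*1.008 + 1*126.904 + 3*15.999
M = 14.007 + 4.032 + 126.904 + 47.997
M = 192.94 g/mol, rounded to 3 dp:

192.940 g/mol


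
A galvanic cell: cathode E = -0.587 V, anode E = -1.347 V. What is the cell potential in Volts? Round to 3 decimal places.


Standard cell potential: E_cell = E_cathode - E_anode.
E_cell = -0.587 - (-1.347)
E_cell = 0.76 V, rounded to 3 dp:

0.760 V


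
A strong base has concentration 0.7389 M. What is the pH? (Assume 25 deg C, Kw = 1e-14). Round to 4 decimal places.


A strong base dissociates completely, so [OH-] equals the given concentration.
pOH = -log10([OH-]) = -log10(0.7389) = 0.131414
pH = 14 - pOH = 14 - 0.131414
pH = 13.868586, rounded to 4 dp:

13.8686


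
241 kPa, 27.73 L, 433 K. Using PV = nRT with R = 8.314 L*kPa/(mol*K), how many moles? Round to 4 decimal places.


PV = nRT, solve for n = PV / (RT).
PV = 241 * 27.73 = 6682.93
RT = 8.314 * 433 = 3599.962
n = 6682.93 / 3599.962
n = 1.85638904 mol, rounded to 4 dp:

1.8564 mol


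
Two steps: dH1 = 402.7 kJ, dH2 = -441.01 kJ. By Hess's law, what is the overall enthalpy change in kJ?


Hess's law: enthalpy is a state function, so add the step enthalpies.
dH_total = dH1 + dH2 = 402.7 + (-441.01)
dH_total = -38.31 kJ:

-38.31 kJ


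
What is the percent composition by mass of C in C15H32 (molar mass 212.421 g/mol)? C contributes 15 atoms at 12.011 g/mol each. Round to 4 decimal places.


pct = 100 * (n_elem * M_elem) / M_total
mass_contribution = 15 * 12.011 = 180.165 g/mol
pct = 100 * 180.165 / 212.421
pct = 84.81506066 %, rounded to 4 dp:

84.8151 %


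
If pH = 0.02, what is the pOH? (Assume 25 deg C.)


At 25 deg C, pH + pOH = 14.
pOH = 14 - pH = 14 - 0.02
pOH = 13.98:

13.98


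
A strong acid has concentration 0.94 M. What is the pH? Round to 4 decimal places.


A strong acid dissociates completely, so [H+] equals the given concentration.
pH = -log10([H+]) = -log10(0.94)
pH = 0.02687215, rounded to 4 dp:

0.0269


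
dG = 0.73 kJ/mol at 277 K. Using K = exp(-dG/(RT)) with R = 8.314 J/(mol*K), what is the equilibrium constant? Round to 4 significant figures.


dG is in kJ/mol; multiply by 1000 to match R in J/(mol*K).
RT = 8.314 * 277 = 2302.978 J/mol
exponent = -dG*1000 / (RT) = -(0.73*1000) / 2302.978 = -0.31698088
K = exp(-0.31698088)
K = 0.72834468, rounded to 4 significant figures:

0.7283


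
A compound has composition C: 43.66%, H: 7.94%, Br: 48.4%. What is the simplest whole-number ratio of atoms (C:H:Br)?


Assume 100 g of compound, divide each mass% by atomic mass to get moles, then normalize by the smallest to get a raw atom ratio.
Moles per 100 g: C: 43.66/12.011 = 3.635, H: 7.94/1.008 = 7.877, Br: 48.4/79.904 = 0.6057
Raw ratio (divide by min = 0.6057): C: 6.001, H: 13.004, Br: 1.0
Multiply by 1 to clear fractions: C: 6.001 ~= 6, H: 13.004 ~= 13, Br: 1.0 ~= 1
Reduce by GCD to get the simplest whole-number ratio:

6:13:1


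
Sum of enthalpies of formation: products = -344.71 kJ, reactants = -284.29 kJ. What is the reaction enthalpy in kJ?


dH_rxn = sum(dH_f products) - sum(dH_f reactants)
dH_rxn = -344.71 - (-284.29)
dH_rxn = -60.42 kJ:

-60.42 kJ


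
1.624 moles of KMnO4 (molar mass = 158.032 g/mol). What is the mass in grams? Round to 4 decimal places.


mass = n * M
mass = 1.624 * 158.032
mass = 256.643968 g, rounded to 4 dp:

256.6440 g


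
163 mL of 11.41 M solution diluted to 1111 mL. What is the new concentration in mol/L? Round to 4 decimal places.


Dilution: M1*V1 = M2*V2, solve for M2.
M2 = M1*V1 / V2
M2 = 11.41 * 163 / 1111
M2 = 1859.83 / 1111
M2 = 1.6740144 mol/L, rounded to 4 dp:

1.6740 mol/L


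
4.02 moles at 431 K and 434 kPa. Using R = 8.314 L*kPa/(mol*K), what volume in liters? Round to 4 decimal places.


PV = nRT, solve for V = nRT / P.
nRT = 4.02 * 8.314 * 431 = 14405.0027
V = 14405.0027 / 434
V = 33.19125046 L, rounded to 4 dp:

33.1913 L


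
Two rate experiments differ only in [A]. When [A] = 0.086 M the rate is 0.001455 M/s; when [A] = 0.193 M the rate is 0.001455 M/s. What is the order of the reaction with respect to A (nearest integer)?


Rate is proportional to [A]^n, so rate2/rate1 = ([A]2/[A]1)^n. Take logs to solve for n.
rate2/rate1 = 0.001455 / 0.001455 = 1.0
[A]2/[A]1 = 0.193 / 0.086 = 2.2442
n = ln(1.0) / ln(2.2442) = 0.0
Nearest integer order:

0


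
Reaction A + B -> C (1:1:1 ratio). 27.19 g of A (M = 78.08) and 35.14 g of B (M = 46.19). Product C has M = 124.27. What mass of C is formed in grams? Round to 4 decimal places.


Find moles of each reactant; the smaller value is the limiting reagent in a 1:1:1 reaction, so moles_C equals moles of the limiter.
n_A = mass_A / M_A = 27.19 / 78.08 = 0.348233 mol
n_B = mass_B / M_B = 35.14 / 46.19 = 0.760771 mol
Limiting reagent: A (smaller), n_limiting = 0.348233 mol
mass_C = n_limiting * M_C = 0.348233 * 124.27
mass_C = 43.27491491 g, rounded to 4 dp:

43.2749 g


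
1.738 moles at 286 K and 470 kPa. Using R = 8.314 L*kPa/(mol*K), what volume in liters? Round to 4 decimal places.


PV = nRT, solve for V = nRT / P.
nRT = 1.738 * 8.314 * 286 = 4132.6234
V = 4132.6234 / 470
V = 8.79281574 L, rounded to 4 dp:

8.7928 L


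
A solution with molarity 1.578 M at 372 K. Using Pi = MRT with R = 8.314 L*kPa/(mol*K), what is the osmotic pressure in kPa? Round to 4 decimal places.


Osmotic pressure (van't Hoff): Pi = M*R*T.
RT = 8.314 * 372 = 3092.808
Pi = 1.578 * 3092.808
Pi = 4880.451024 kPa, rounded to 4 dp:

4880.4510 kPa


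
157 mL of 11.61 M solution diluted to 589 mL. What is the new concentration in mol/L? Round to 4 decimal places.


Dilution: M1*V1 = M2*V2, solve for M2.
M2 = M1*V1 / V2
M2 = 11.61 * 157 / 589
M2 = 1822.77 / 589
M2 = 3.09468591 mol/L, rounded to 4 dp:

3.0947 mol/L


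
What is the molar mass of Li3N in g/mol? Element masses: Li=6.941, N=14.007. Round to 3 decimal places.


M = sum(count * atomic_mass) over atoms.
M = 3*6.941 + 1*14.007
M = 20.823 + 14.007
M = 34.83 g/mol, rounded to 3 dp:

34.830 g/mol


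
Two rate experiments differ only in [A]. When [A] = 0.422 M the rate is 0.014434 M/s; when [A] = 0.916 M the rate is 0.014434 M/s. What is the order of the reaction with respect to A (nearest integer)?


Rate is proportional to [A]^n, so rate2/rate1 = ([A]2/[A]1)^n. Take logs to solve for n.
rate2/rate1 = 0.014434 / 0.014434 = 1.0
[A]2/[A]1 = 0.916 / 0.422 = 2.1706
n = ln(1.0) / ln(2.1706) = 0.0
Nearest integer order:

0


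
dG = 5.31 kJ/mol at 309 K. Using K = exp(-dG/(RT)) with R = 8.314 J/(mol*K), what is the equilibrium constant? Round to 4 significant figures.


dG is in kJ/mol; multiply by 1000 to match R in J/(mol*K).
RT = 8.314 * 309 = 2569.026 J/mol
exponent = -dG*1000 / (RT) = -(5.31*1000) / 2569.026 = -2.0669312
K = exp(-2.0669312)
K = 0.12657362, rounded to 4 significant figures:

0.1266


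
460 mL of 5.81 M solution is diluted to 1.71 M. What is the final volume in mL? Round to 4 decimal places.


Dilution: M1*V1 = M2*V2, solve for V2.
V2 = M1*V1 / M2
V2 = 5.81 * 460 / 1.71
V2 = 2672.6 / 1.71
V2 = 1562.92397661 mL, rounded to 4 dp:

1562.9240 mL


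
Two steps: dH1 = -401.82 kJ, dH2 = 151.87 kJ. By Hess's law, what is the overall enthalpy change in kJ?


Hess's law: enthalpy is a state function, so add the step enthalpies.
dH_total = dH1 + dH2 = -401.82 + (151.87)
dH_total = -249.95 kJ:

-249.95 kJ


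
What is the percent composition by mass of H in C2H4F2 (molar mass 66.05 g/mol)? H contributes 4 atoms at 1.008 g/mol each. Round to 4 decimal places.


pct = 100 * (n_elem * M_elem) / M_total
mass_contribution = 4 * 1.008 = 4.032 g/mol
pct = 100 * 4.032 / 66.05
pct = 6.10446631 %, rounded to 4 dp:

6.1045 %


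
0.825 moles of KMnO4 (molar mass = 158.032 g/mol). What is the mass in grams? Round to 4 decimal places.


mass = n * M
mass = 0.825 * 158.032
mass = 130.3764 g, rounded to 4 dp:

130.3764 g


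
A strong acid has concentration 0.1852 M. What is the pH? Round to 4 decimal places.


A strong acid dissociates completely, so [H+] equals the given concentration.
pH = -log10([H+]) = -log10(0.1852)
pH = 0.73235902, rounded to 4 dp:

0.7324


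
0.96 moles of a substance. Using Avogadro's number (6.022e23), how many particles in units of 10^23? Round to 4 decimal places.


N = n * NA, then divide by 1e23 for the requested units.
N / 1e23 = n * 6.022
N / 1e23 = 0.96 * 6.022
N / 1e23 = 5.78112, rounded to 4 dp:

5.7811


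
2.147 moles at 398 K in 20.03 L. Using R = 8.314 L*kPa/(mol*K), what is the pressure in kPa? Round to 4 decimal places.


PV = nRT, solve for P = nRT / V.
nRT = 2.147 * 8.314 * 398 = 7104.3629
P = 7104.3629 / 20.03
P = 354.68611583 kPa, rounded to 4 dp:

354.6861 kPa


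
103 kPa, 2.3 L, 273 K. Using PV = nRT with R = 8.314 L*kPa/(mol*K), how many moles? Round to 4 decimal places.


PV = nRT, solve for n = PV / (RT).
PV = 103 * 2.3 = 236.9
RT = 8.314 * 273 = 2269.722
n = 236.9 / 2269.722
n = 0.10437402 mol, rounded to 4 dp:

0.1044 mol


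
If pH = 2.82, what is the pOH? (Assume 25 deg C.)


At 25 deg C, pH + pOH = 14.
pOH = 14 - pH = 14 - 2.82
pOH = 11.18:

11.18


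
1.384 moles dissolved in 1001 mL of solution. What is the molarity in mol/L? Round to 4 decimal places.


Convert volume to liters: V_L = V_mL / 1000.
V_L = 1001 / 1000 = 1.001 L
M = n / V_L = 1.384 / 1.001
M = 1.38261738 mol/L, rounded to 4 dp:

1.3826 mol/L
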